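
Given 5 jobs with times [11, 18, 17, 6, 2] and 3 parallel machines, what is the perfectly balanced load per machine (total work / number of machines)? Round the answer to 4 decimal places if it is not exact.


Total processing time = 11 + 18 + 17 + 6 + 2 = 54
Number of machines = 3
Ideal balanced load = 54 / 3 = 18.0

18.0


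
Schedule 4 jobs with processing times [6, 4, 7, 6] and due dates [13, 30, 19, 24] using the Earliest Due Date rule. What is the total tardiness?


Sort by due date (EDD order): [(6, 13), (7, 19), (6, 24), (4, 30)]
Compute completion times and tardiness:
  Job 1: p=6, d=13, C=6, tardiness=max(0,6-13)=0
  Job 2: p=7, d=19, C=13, tardiness=max(0,13-19)=0
  Job 3: p=6, d=24, C=19, tardiness=max(0,19-24)=0
  Job 4: p=4, d=30, C=23, tardiness=max(0,23-30)=0
Total tardiness = 0

0


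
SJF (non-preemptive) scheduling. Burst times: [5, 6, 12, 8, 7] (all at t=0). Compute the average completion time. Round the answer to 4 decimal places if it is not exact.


SJF order (ascending): [5, 6, 7, 8, 12]
Completion times:
  Job 1: burst=5, C=5
  Job 2: burst=6, C=11
  Job 3: burst=7, C=18
  Job 4: burst=8, C=26
  Job 5: burst=12, C=38
Average completion = 98/5 = 19.6

19.6


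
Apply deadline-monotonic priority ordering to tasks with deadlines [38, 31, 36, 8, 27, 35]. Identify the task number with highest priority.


Sort tasks by relative deadline (ascending):
  Task 4: deadline = 8
  Task 5: deadline = 27
  Task 2: deadline = 31
  Task 6: deadline = 35
  Task 3: deadline = 36
  Task 1: deadline = 38
Priority order (highest first): [4, 5, 2, 6, 3, 1]
Highest priority task = 4

4


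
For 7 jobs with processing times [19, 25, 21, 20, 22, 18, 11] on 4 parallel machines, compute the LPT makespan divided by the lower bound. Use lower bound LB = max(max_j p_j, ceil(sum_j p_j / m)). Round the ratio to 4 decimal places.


LPT order: [25, 22, 21, 20, 19, 18, 11]
Machine loads after assignment: [25, 33, 39, 39]
LPT makespan = 39
Lower bound = max(max_job, ceil(total/4)) = max(25, 34) = 34
Ratio = 39 / 34 = 1.1471

1.1471


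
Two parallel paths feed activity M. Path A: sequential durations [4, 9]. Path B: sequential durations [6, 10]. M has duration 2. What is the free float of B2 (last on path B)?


ES(B2) = sum of predecessors on chain B = 6
EF(B2) = ES + duration = 6 + 10 = 16
Successor of B2 is M. ES(M) = max(sum(A), sum(B)) = max(13, 16) = 16
Free float = ES(successor) - EF(current) = 16 - 16 = 0

0


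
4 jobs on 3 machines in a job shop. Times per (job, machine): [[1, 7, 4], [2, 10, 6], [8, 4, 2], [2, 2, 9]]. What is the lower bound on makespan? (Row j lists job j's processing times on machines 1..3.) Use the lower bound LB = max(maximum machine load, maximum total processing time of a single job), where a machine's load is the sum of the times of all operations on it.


Machine loads:
  Machine 1: 1 + 2 + 8 + 2 = 13
  Machine 2: 7 + 10 + 4 + 2 = 23
  Machine 3: 4 + 6 + 2 + 9 = 21
Max machine load = 23
Job totals:
  Job 1: 12
  Job 2: 18
  Job 3: 14
  Job 4: 13
Max job total = 18
Lower bound = max(23, 18) = 23

23


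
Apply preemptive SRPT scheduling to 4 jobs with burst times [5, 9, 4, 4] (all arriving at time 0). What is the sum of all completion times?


Since all jobs arrive at t=0, SRPT equals SPT ordering.
SPT order: [4, 4, 5, 9]
Completion times:
  Job 1: p=4, C=4
  Job 2: p=4, C=8
  Job 3: p=5, C=13
  Job 4: p=9, C=22
Total completion time = 4 + 8 + 13 + 22 = 47

47


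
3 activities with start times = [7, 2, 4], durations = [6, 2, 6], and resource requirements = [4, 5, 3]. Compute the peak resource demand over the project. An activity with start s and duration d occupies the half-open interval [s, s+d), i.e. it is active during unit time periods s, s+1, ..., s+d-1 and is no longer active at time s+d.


Each activity i is active on [start_i, start_i + duration_i).
Compute total resource usage per time slot:
  t=0: active resources = [], total = 0
  t=1: active resources = [], total = 0
  t=2: active resources = [5], total = 5
  t=3: active resources = [5], total = 5
  t=4: active resources = [3], total = 3
  t=5: active resources = [3], total = 3
  t=6: active resources = [3], total = 3
  t=7: active resources = [4, 3], total = 7
  t=8: active resources = [4, 3], total = 7
  t=9: active resources = [4, 3], total = 7
  t=10: active resources = [4], total = 4
  t=11: active resources = [4], total = 4
  t=12: active resources = [4], total = 4
Peak resource demand = 7

7


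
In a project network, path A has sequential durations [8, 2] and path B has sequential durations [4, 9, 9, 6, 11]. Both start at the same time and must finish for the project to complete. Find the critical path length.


Path A total = 8 + 2 = 10
Path B total = 4 + 9 + 9 + 6 + 11 = 39
Critical path = longest path = max(10, 39) = 39

39


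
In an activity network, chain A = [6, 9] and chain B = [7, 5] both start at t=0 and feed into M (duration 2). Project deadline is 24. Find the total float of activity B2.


Forward pass: ES(B2) = sum of predecessors on chain B = 7
EF = ES + duration = 7 + 5 = 12
Backward pass: LF(M) = deadline = 24; LS(M) = 24 - 2 = 22
LF(B2) = LS(M) - sum(successors on chain B) = 22 - 0 = 22
LS = LF - duration = 22 - 5 = 17
Total float = LS - ES = 17 - 7 = 10

10


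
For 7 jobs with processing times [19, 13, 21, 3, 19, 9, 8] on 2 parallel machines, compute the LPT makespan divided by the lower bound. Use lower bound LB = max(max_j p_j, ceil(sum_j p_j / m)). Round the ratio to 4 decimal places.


LPT order: [21, 19, 19, 13, 9, 8, 3]
Machine loads after assignment: [46, 46]
LPT makespan = 46
Lower bound = max(max_job, ceil(total/2)) = max(21, 46) = 46
Ratio = 46 / 46 = 1.0

1.0


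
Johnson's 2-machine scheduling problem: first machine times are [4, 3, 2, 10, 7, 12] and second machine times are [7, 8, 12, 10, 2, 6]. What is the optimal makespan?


Apply Johnson's rule:
  Group 1 (a <= b): [(3, 2, 12), (2, 3, 8), (1, 4, 7), (4, 10, 10)]
  Group 2 (a > b): [(6, 12, 6), (5, 7, 2)]
Optimal job order: [3, 2, 1, 4, 6, 5]
Schedule:
  Job 3: M1 done at 2, M2 done at 14
  Job 2: M1 done at 5, M2 done at 22
  Job 1: M1 done at 9, M2 done at 29
  Job 4: M1 done at 19, M2 done at 39
  Job 6: M1 done at 31, M2 done at 45
  Job 5: M1 done at 38, M2 done at 47
Makespan = 47

47


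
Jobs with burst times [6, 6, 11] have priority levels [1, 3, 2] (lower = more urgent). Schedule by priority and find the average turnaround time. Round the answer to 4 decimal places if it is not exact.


Sort by priority (ascending = highest first):
Order: [(1, 6), (2, 11), (3, 6)]
Completion times:
  Priority 1, burst=6, C=6
  Priority 2, burst=11, C=17
  Priority 3, burst=6, C=23
Average turnaround = 46/3 = 15.3333

15.3333


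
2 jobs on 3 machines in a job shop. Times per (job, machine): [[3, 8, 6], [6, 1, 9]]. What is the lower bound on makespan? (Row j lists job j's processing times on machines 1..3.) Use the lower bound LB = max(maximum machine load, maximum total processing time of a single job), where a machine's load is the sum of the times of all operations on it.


Machine loads:
  Machine 1: 3 + 6 = 9
  Machine 2: 8 + 1 = 9
  Machine 3: 6 + 9 = 15
Max machine load = 15
Job totals:
  Job 1: 17
  Job 2: 16
Max job total = 17
Lower bound = max(15, 17) = 17

17


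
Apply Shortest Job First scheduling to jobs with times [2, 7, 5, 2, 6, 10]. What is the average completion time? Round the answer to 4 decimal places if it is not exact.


SJF order (ascending): [2, 2, 5, 6, 7, 10]
Completion times:
  Job 1: burst=2, C=2
  Job 2: burst=2, C=4
  Job 3: burst=5, C=9
  Job 4: burst=6, C=15
  Job 5: burst=7, C=22
  Job 6: burst=10, C=32
Average completion = 84/6 = 14.0

14.0


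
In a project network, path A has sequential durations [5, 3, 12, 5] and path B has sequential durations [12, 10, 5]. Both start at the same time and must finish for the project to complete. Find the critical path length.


Path A total = 5 + 3 + 12 + 5 = 25
Path B total = 12 + 10 + 5 = 27
Critical path = longest path = max(25, 27) = 27

27


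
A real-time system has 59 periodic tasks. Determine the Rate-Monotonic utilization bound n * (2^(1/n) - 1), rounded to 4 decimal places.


Compute 2^(1/59) = 1.0118175391
Subtract 1: 1.0118175391 - 1 = 0.0118175391
Multiply by n: 59 * 0.0118175391 = 0.6972348069
Round to 4 dp: 0.6972

0.6972


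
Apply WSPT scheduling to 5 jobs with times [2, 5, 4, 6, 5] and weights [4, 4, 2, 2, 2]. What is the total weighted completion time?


Compute p/w ratios and sort ascending (WSPT): [(2, 4), (5, 4), (4, 2), (5, 2), (6, 2)]
Compute weighted completion times:
  Job (p=2,w=4): C=2, w*C=4*2=8
  Job (p=5,w=4): C=7, w*C=4*7=28
  Job (p=4,w=2): C=11, w*C=2*11=22
  Job (p=5,w=2): C=16, w*C=2*16=32
  Job (p=6,w=2): C=22, w*C=2*22=44
Total weighted completion time = 134

134


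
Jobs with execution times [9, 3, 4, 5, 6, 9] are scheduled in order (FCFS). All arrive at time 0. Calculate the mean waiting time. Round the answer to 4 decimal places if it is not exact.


FCFS order (as given): [9, 3, 4, 5, 6, 9]
Waiting times:
  Job 1: wait = 0
  Job 2: wait = 9
  Job 3: wait = 12
  Job 4: wait = 16
  Job 5: wait = 21
  Job 6: wait = 27
Sum of waiting times = 85
Average waiting time = 85/6 = 14.1667

14.1667


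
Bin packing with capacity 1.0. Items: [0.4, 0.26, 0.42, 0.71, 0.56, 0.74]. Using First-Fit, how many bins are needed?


Place items sequentially using First-Fit:
  Item 0.4 -> new Bin 1
  Item 0.26 -> Bin 1 (now 0.66)
  Item 0.42 -> new Bin 2
  Item 0.71 -> new Bin 3
  Item 0.56 -> Bin 2 (now 0.98)
  Item 0.74 -> new Bin 4
Total bins used = 4

4


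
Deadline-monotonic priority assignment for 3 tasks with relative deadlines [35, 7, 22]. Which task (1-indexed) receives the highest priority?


Sort tasks by relative deadline (ascending):
  Task 2: deadline = 7
  Task 3: deadline = 22
  Task 1: deadline = 35
Priority order (highest first): [2, 3, 1]
Highest priority task = 2

2


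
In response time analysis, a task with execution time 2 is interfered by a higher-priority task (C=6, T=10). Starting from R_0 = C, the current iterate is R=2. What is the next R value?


R_next = C + ceil(R_prev / T_hp) * C_hp
ceil(2 / 10) = ceil(0.2) = 1
Interference = 1 * 6 = 6
R_next = 2 + 6 = 8

8


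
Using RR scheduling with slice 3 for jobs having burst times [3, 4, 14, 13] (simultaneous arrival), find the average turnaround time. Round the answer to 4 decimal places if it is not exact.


Time quantum = 3
Execution trace:
  J1 runs 3 units, time = 3
  J2 runs 3 units, time = 6
  J3 runs 3 units, time = 9
  J4 runs 3 units, time = 12
  J2 runs 1 units, time = 13
  J3 runs 3 units, time = 16
  J4 runs 3 units, time = 19
  J3 runs 3 units, time = 22
  J4 runs 3 units, time = 25
  J3 runs 3 units, time = 28
  J4 runs 3 units, time = 31
  J3 runs 2 units, time = 33
  J4 runs 1 units, time = 34
Finish times: [3, 13, 33, 34]
Average turnaround = 83/4 = 20.75

20.75


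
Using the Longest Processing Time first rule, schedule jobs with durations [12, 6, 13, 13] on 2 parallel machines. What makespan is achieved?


Sort jobs in decreasing order (LPT): [13, 13, 12, 6]
Assign each job to the least loaded machine:
  Machine 1: jobs [13, 12], load = 25
  Machine 2: jobs [13, 6], load = 19
Makespan = max load = 25

25


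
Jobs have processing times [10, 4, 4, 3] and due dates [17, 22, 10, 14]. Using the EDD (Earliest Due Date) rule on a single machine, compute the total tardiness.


Sort by due date (EDD order): [(4, 10), (3, 14), (10, 17), (4, 22)]
Compute completion times and tardiness:
  Job 1: p=4, d=10, C=4, tardiness=max(0,4-10)=0
  Job 2: p=3, d=14, C=7, tardiness=max(0,7-14)=0
  Job 3: p=10, d=17, C=17, tardiness=max(0,17-17)=0
  Job 4: p=4, d=22, C=21, tardiness=max(0,21-22)=0
Total tardiness = 0

0


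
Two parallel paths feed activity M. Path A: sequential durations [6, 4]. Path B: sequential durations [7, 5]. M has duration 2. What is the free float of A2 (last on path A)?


ES(A2) = sum of predecessors on chain A = 6
EF(A2) = ES + duration = 6 + 4 = 10
Successor of A2 is M. ES(M) = max(sum(A), sum(B)) = max(10, 12) = 12
Free float = ES(successor) - EF(current) = 12 - 10 = 2

2


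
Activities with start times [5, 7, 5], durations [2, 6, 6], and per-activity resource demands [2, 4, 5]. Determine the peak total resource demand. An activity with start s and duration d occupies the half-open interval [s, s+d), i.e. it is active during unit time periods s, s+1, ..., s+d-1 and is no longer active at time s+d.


Each activity i is active on [start_i, start_i + duration_i).
Compute total resource usage per time slot:
  t=0: active resources = [], total = 0
  t=1: active resources = [], total = 0
  t=2: active resources = [], total = 0
  t=3: active resources = [], total = 0
  t=4: active resources = [], total = 0
  t=5: active resources = [2, 5], total = 7
  t=6: active resources = [2, 5], total = 7
  t=7: active resources = [4, 5], total = 9
  t=8: active resources = [4, 5], total = 9
  t=9: active resources = [4, 5], total = 9
  t=10: active resources = [4, 5], total = 9
  t=11: active resources = [4], total = 4
  t=12: active resources = [4], total = 4
Peak resource demand = 9

9


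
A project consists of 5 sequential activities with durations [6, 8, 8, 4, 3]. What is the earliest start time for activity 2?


Activity 2 starts after activities 1 through 1 complete.
Predecessor durations: [6]
ES = 6 = 6

6


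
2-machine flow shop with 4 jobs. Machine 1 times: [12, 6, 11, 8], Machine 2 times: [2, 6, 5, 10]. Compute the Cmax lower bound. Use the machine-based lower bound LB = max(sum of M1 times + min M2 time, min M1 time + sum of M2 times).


LB1 = sum(M1 times) + min(M2 times) = 37 + 2 = 39
LB2 = min(M1 times) + sum(M2 times) = 6 + 23 = 29
Lower bound = max(LB1, LB2) = max(39, 29) = 39

39


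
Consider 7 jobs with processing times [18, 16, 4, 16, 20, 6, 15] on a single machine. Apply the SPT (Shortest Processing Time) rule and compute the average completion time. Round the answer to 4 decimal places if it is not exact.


Sort jobs by processing time (SPT order): [4, 6, 15, 16, 16, 18, 20]
Compute completion times sequentially:
  Job 1: processing = 4, completes at 4
  Job 2: processing = 6, completes at 10
  Job 3: processing = 15, completes at 25
  Job 4: processing = 16, completes at 41
  Job 5: processing = 16, completes at 57
  Job 6: processing = 18, completes at 75
  Job 7: processing = 20, completes at 95
Sum of completion times = 307
Average completion time = 307/7 = 43.8571

43.8571


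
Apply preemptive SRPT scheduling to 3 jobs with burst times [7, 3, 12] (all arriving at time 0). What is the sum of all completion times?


Since all jobs arrive at t=0, SRPT equals SPT ordering.
SPT order: [3, 7, 12]
Completion times:
  Job 1: p=3, C=3
  Job 2: p=7, C=10
  Job 3: p=12, C=22
Total completion time = 3 + 10 + 22 = 35

35


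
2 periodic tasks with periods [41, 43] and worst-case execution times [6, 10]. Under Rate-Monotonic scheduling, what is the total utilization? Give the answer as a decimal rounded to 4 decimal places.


Compute individual utilizations (exact fractions):
  Task 1: C/T = 6/41 (approx. 0.1463)
  Task 2: C/T = 10/43 (approx. 0.2326)
Total utilization U = 6/41 + 10/43 = 668/1763
Rounded to 4 decimal places: U = 0.3789
RM (Liu & Layland) bound for 2 tasks = 0.828427; compare with U = 668/1763 (approx. 0.378900)
U <= bound, so schedulable by RM sufficient condition.

0.3789


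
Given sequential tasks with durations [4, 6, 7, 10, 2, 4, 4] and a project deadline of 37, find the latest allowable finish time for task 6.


LF(activity 6) = deadline - sum of successor durations
Successors: activities 7 through 7 with durations [4]
Sum of successor durations = 4
LF = 37 - 4 = 33

33


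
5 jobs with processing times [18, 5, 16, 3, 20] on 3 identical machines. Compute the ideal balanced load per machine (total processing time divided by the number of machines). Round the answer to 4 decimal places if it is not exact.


Total processing time = 18 + 5 + 16 + 3 + 20 = 62
Number of machines = 3
Ideal balanced load = 62 / 3 = 20.6667

20.6667


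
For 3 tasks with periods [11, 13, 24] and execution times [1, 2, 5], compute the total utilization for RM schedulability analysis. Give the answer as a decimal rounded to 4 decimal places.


Compute individual utilizations (exact fractions):
  Task 1: C/T = 1/11 (approx. 0.0909)
  Task 2: C/T = 2/13 (approx. 0.1538)
  Task 3: C/T = 5/24 (approx. 0.2083)
Total utilization U = 1/11 + 2/13 + 5/24 = 1555/3432
Rounded to 4 decimal places: U = 0.4531
RM (Liu & Layland) bound for 3 tasks = 0.779763; compare with U = 1555/3432 (approx. 0.453089)
U <= bound, so schedulable by RM sufficient condition.

0.4531


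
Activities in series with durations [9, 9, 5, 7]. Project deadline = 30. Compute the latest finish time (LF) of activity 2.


LF(activity 2) = deadline - sum of successor durations
Successors: activities 3 through 4 with durations [5, 7]
Sum of successor durations = 12
LF = 30 - 12 = 18

18


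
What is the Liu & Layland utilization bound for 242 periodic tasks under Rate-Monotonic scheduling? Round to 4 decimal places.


Compute 2^(1/242) = 1.0028683504
Subtract 1: 1.0028683504 - 1 = 0.0028683504
Multiply by n: 242 * 0.0028683504 = 0.6941407968
Round to 4 dp: 0.6941

0.6941


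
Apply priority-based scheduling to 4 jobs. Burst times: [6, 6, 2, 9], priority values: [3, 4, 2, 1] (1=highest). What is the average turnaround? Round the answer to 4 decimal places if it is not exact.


Sort by priority (ascending = highest first):
Order: [(1, 9), (2, 2), (3, 6), (4, 6)]
Completion times:
  Priority 1, burst=9, C=9
  Priority 2, burst=2, C=11
  Priority 3, burst=6, C=17
  Priority 4, burst=6, C=23
Average turnaround = 60/4 = 15.0

15.0


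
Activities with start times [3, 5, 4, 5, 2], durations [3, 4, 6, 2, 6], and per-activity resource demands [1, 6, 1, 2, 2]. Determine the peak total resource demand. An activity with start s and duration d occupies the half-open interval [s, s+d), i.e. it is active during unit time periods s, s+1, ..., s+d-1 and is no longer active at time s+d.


Each activity i is active on [start_i, start_i + duration_i).
Compute total resource usage per time slot:
  t=0: active resources = [], total = 0
  t=1: active resources = [], total = 0
  t=2: active resources = [2], total = 2
  t=3: active resources = [1, 2], total = 3
  t=4: active resources = [1, 1, 2], total = 4
  t=5: active resources = [1, 6, 1, 2, 2], total = 12
  t=6: active resources = [6, 1, 2, 2], total = 11
  t=7: active resources = [6, 1, 2], total = 9
  t=8: active resources = [6, 1], total = 7
  t=9: active resources = [1], total = 1
Peak resource demand = 12

12


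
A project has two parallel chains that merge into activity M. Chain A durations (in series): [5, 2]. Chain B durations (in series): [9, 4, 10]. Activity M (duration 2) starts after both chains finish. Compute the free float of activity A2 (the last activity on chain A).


ES(A2) = sum of predecessors on chain A = 5
EF(A2) = ES + duration = 5 + 2 = 7
Successor of A2 is M. ES(M) = max(sum(A), sum(B)) = max(7, 23) = 23
Free float = ES(successor) - EF(current) = 23 - 7 = 16

16


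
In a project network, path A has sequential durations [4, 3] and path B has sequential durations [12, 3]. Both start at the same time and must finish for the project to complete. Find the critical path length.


Path A total = 4 + 3 = 7
Path B total = 12 + 3 = 15
Critical path = longest path = max(7, 15) = 15

15


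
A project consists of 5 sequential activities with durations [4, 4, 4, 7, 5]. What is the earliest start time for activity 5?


Activity 5 starts after activities 1 through 4 complete.
Predecessor durations: [4, 4, 4, 7]
ES = 4 + 4 + 4 + 7 = 19

19


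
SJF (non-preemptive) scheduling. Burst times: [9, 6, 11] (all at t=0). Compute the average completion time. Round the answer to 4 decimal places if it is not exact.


SJF order (ascending): [6, 9, 11]
Completion times:
  Job 1: burst=6, C=6
  Job 2: burst=9, C=15
  Job 3: burst=11, C=26
Average completion = 47/3 = 15.6667

15.6667


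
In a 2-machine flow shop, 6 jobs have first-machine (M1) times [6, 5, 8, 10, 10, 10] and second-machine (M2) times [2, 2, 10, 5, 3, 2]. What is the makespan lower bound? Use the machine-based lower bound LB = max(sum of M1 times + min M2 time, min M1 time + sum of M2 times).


LB1 = sum(M1 times) + min(M2 times) = 49 + 2 = 51
LB2 = min(M1 times) + sum(M2 times) = 5 + 24 = 29
Lower bound = max(LB1, LB2) = max(51, 29) = 51

51


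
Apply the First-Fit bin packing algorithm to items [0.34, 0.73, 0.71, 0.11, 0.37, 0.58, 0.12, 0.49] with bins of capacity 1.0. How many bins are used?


Place items sequentially using First-Fit:
  Item 0.34 -> new Bin 1
  Item 0.73 -> new Bin 2
  Item 0.71 -> new Bin 3
  Item 0.11 -> Bin 1 (now 0.45)
  Item 0.37 -> Bin 1 (now 0.82)
  Item 0.58 -> new Bin 4
  Item 0.12 -> Bin 1 (now 0.94)
  Item 0.49 -> new Bin 5
Total bins used = 5

5


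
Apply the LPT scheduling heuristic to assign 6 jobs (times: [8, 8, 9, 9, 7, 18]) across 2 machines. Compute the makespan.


Sort jobs in decreasing order (LPT): [18, 9, 9, 8, 8, 7]
Assign each job to the least loaded machine:
  Machine 1: jobs [18, 8, 7], load = 33
  Machine 2: jobs [9, 9, 8], load = 26
Makespan = max load = 33

33


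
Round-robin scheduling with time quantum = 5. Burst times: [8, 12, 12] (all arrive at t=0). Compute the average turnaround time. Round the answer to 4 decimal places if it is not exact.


Time quantum = 5
Execution trace:
  J1 runs 5 units, time = 5
  J2 runs 5 units, time = 10
  J3 runs 5 units, time = 15
  J1 runs 3 units, time = 18
  J2 runs 5 units, time = 23
  J3 runs 5 units, time = 28
  J2 runs 2 units, time = 30
  J3 runs 2 units, time = 32
Finish times: [18, 30, 32]
Average turnaround = 80/3 = 26.6667

26.6667


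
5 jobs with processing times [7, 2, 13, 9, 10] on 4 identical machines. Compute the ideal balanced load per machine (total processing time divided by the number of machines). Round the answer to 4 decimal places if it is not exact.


Total processing time = 7 + 2 + 13 + 9 + 10 = 41
Number of machines = 4
Ideal balanced load = 41 / 4 = 10.25

10.25


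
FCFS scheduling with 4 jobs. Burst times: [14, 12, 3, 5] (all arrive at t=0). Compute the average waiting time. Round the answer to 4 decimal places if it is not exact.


FCFS order (as given): [14, 12, 3, 5]
Waiting times:
  Job 1: wait = 0
  Job 2: wait = 14
  Job 3: wait = 26
  Job 4: wait = 29
Sum of waiting times = 69
Average waiting time = 69/4 = 17.25

17.25


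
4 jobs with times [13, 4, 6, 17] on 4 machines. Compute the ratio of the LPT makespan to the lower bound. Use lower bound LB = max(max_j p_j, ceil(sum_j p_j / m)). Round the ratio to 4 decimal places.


LPT order: [17, 13, 6, 4]
Machine loads after assignment: [17, 13, 6, 4]
LPT makespan = 17
Lower bound = max(max_job, ceil(total/4)) = max(17, 10) = 17
Ratio = 17 / 17 = 1.0

1.0


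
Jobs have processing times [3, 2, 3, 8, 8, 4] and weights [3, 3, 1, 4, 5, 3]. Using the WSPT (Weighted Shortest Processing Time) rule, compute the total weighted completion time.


Compute p/w ratios and sort ascending (WSPT): [(2, 3), (3, 3), (4, 3), (8, 5), (8, 4), (3, 1)]
Compute weighted completion times:
  Job (p=2,w=3): C=2, w*C=3*2=6
  Job (p=3,w=3): C=5, w*C=3*5=15
  Job (p=4,w=3): C=9, w*C=3*9=27
  Job (p=8,w=5): C=17, w*C=5*17=85
  Job (p=8,w=4): C=25, w*C=4*25=100
  Job (p=3,w=1): C=28, w*C=1*28=28
Total weighted completion time = 261

261


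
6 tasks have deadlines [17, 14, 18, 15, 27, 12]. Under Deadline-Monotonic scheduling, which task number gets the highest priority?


Sort tasks by relative deadline (ascending):
  Task 6: deadline = 12
  Task 2: deadline = 14
  Task 4: deadline = 15
  Task 1: deadline = 17
  Task 3: deadline = 18
  Task 5: deadline = 27
Priority order (highest first): [6, 2, 4, 1, 3, 5]
Highest priority task = 6

6


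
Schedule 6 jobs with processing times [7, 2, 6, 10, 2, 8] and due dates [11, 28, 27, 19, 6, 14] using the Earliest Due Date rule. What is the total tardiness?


Sort by due date (EDD order): [(2, 6), (7, 11), (8, 14), (10, 19), (6, 27), (2, 28)]
Compute completion times and tardiness:
  Job 1: p=2, d=6, C=2, tardiness=max(0,2-6)=0
  Job 2: p=7, d=11, C=9, tardiness=max(0,9-11)=0
  Job 3: p=8, d=14, C=17, tardiness=max(0,17-14)=3
  Job 4: p=10, d=19, C=27, tardiness=max(0,27-19)=8
  Job 5: p=6, d=27, C=33, tardiness=max(0,33-27)=6
  Job 6: p=2, d=28, C=35, tardiness=max(0,35-28)=7
Total tardiness = 24

24


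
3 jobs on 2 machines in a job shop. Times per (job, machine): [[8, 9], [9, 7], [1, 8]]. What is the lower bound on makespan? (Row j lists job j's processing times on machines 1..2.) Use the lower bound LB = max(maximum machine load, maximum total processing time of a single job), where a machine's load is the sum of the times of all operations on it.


Machine loads:
  Machine 1: 8 + 9 + 1 = 18
  Machine 2: 9 + 7 + 8 = 24
Max machine load = 24
Job totals:
  Job 1: 17
  Job 2: 16
  Job 3: 9
Max job total = 17
Lower bound = max(24, 17) = 24

24


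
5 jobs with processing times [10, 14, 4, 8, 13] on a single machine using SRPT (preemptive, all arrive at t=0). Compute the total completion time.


Since all jobs arrive at t=0, SRPT equals SPT ordering.
SPT order: [4, 8, 10, 13, 14]
Completion times:
  Job 1: p=4, C=4
  Job 2: p=8, C=12
  Job 3: p=10, C=22
  Job 4: p=13, C=35
  Job 5: p=14, C=49
Total completion time = 4 + 12 + 22 + 35 + 49 = 122

122


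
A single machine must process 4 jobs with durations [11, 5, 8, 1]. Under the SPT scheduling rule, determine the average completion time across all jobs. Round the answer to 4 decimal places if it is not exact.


Sort jobs by processing time (SPT order): [1, 5, 8, 11]
Compute completion times sequentially:
  Job 1: processing = 1, completes at 1
  Job 2: processing = 5, completes at 6
  Job 3: processing = 8, completes at 14
  Job 4: processing = 11, completes at 25
Sum of completion times = 46
Average completion time = 46/4 = 11.5

11.5


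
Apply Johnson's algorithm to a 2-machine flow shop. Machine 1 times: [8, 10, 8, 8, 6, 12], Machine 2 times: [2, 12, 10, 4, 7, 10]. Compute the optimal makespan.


Apply Johnson's rule:
  Group 1 (a <= b): [(5, 6, 7), (3, 8, 10), (2, 10, 12)]
  Group 2 (a > b): [(6, 12, 10), (4, 8, 4), (1, 8, 2)]
Optimal job order: [5, 3, 2, 6, 4, 1]
Schedule:
  Job 5: M1 done at 6, M2 done at 13
  Job 3: M1 done at 14, M2 done at 24
  Job 2: M1 done at 24, M2 done at 36
  Job 6: M1 done at 36, M2 done at 46
  Job 4: M1 done at 44, M2 done at 50
  Job 1: M1 done at 52, M2 done at 54
Makespan = 54

54


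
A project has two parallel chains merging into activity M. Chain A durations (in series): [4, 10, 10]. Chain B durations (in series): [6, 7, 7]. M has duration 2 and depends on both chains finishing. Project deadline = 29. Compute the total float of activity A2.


Forward pass: ES(A2) = sum of predecessors on chain A = 4
EF = ES + duration = 4 + 10 = 14
Backward pass: LF(M) = deadline = 29; LS(M) = 29 - 2 = 27
LF(A2) = LS(M) - sum(successors on chain A) = 27 - 10 = 17
LS = LF - duration = 17 - 10 = 7
Total float = LS - ES = 7 - 4 = 3

3


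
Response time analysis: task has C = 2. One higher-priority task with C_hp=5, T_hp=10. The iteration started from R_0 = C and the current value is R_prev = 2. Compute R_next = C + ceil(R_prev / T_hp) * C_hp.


R_next = C + ceil(R_prev / T_hp) * C_hp
ceil(2 / 10) = ceil(0.2) = 1
Interference = 1 * 5 = 5
R_next = 2 + 5 = 7

7


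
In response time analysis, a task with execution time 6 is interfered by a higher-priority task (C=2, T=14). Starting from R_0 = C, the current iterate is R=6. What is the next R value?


R_next = C + ceil(R_prev / T_hp) * C_hp
ceil(6 / 14) = ceil(0.4286) = 1
Interference = 1 * 2 = 2
R_next = 6 + 2 = 8

8


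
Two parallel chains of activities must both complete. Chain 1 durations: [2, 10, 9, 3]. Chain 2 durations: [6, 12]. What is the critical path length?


Path A total = 2 + 10 + 9 + 3 = 24
Path B total = 6 + 12 = 18
Critical path = longest path = max(24, 18) = 24

24


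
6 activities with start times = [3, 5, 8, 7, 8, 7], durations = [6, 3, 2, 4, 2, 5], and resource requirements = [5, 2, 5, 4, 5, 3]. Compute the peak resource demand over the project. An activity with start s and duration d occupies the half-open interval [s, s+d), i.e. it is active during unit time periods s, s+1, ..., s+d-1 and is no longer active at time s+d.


Each activity i is active on [start_i, start_i + duration_i).
Compute total resource usage per time slot:
  t=0: active resources = [], total = 0
  t=1: active resources = [], total = 0
  t=2: active resources = [], total = 0
  t=3: active resources = [5], total = 5
  t=4: active resources = [5], total = 5
  t=5: active resources = [5, 2], total = 7
  t=6: active resources = [5, 2], total = 7
  t=7: active resources = [5, 2, 4, 3], total = 14
  t=8: active resources = [5, 5, 4, 5, 3], total = 22
  t=9: active resources = [5, 4, 5, 3], total = 17
  t=10: active resources = [4, 3], total = 7
  t=11: active resources = [3], total = 3
Peak resource demand = 22

22


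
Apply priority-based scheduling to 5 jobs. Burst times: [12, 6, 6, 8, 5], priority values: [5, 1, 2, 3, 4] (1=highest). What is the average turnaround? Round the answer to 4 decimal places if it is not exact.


Sort by priority (ascending = highest first):
Order: [(1, 6), (2, 6), (3, 8), (4, 5), (5, 12)]
Completion times:
  Priority 1, burst=6, C=6
  Priority 2, burst=6, C=12
  Priority 3, burst=8, C=20
  Priority 4, burst=5, C=25
  Priority 5, burst=12, C=37
Average turnaround = 100/5 = 20.0

20.0


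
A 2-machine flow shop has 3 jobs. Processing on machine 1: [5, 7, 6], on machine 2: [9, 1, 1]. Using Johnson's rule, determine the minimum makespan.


Apply Johnson's rule:
  Group 1 (a <= b): [(1, 5, 9)]
  Group 2 (a > b): [(2, 7, 1), (3, 6, 1)]
Optimal job order: [1, 2, 3]
Schedule:
  Job 1: M1 done at 5, M2 done at 14
  Job 2: M1 done at 12, M2 done at 15
  Job 3: M1 done at 18, M2 done at 19
Makespan = 19

19


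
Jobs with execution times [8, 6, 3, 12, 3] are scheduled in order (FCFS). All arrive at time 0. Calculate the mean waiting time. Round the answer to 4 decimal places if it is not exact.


FCFS order (as given): [8, 6, 3, 12, 3]
Waiting times:
  Job 1: wait = 0
  Job 2: wait = 8
  Job 3: wait = 14
  Job 4: wait = 17
  Job 5: wait = 29
Sum of waiting times = 68
Average waiting time = 68/5 = 13.6

13.6


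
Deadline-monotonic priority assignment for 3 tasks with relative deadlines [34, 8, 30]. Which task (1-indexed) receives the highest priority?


Sort tasks by relative deadline (ascending):
  Task 2: deadline = 8
  Task 3: deadline = 30
  Task 1: deadline = 34
Priority order (highest first): [2, 3, 1]
Highest priority task = 2

2


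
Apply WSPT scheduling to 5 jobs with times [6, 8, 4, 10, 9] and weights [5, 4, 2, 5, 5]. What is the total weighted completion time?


Compute p/w ratios and sort ascending (WSPT): [(6, 5), (9, 5), (8, 4), (4, 2), (10, 5)]
Compute weighted completion times:
  Job (p=6,w=5): C=6, w*C=5*6=30
  Job (p=9,w=5): C=15, w*C=5*15=75
  Job (p=8,w=4): C=23, w*C=4*23=92
  Job (p=4,w=2): C=27, w*C=2*27=54
  Job (p=10,w=5): C=37, w*C=5*37=185
Total weighted completion time = 436

436


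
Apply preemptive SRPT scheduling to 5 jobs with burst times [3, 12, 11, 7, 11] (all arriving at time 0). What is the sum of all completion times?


Since all jobs arrive at t=0, SRPT equals SPT ordering.
SPT order: [3, 7, 11, 11, 12]
Completion times:
  Job 1: p=3, C=3
  Job 2: p=7, C=10
  Job 3: p=11, C=21
  Job 4: p=11, C=32
  Job 5: p=12, C=44
Total completion time = 3 + 10 + 21 + 32 + 44 = 110

110


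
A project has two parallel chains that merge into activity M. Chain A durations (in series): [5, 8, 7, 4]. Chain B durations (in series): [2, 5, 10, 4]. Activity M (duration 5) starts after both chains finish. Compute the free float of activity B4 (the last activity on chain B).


ES(B4) = sum of predecessors on chain B = 17
EF(B4) = ES + duration = 17 + 4 = 21
Successor of B4 is M. ES(M) = max(sum(A), sum(B)) = max(24, 21) = 24
Free float = ES(successor) - EF(current) = 24 - 21 = 3

3


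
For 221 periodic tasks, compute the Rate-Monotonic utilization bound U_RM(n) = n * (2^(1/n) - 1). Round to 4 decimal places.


Compute 2^(1/221) = 1.0031413363
Subtract 1: 1.0031413363 - 1 = 0.0031413363
Multiply by n: 221 * 0.0031413363 = 0.6942353223
Round to 4 dp: 0.6942

0.6942


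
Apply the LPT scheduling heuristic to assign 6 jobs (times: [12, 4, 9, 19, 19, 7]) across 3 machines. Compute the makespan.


Sort jobs in decreasing order (LPT): [19, 19, 12, 9, 7, 4]
Assign each job to the least loaded machine:
  Machine 1: jobs [19, 7], load = 26
  Machine 2: jobs [19, 4], load = 23
  Machine 3: jobs [12, 9], load = 21
Makespan = max load = 26

26


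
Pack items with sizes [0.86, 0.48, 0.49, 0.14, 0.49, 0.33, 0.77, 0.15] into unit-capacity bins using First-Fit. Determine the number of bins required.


Place items sequentially using First-Fit:
  Item 0.86 -> new Bin 1
  Item 0.48 -> new Bin 2
  Item 0.49 -> Bin 2 (now 0.97)
  Item 0.14 -> Bin 1 (now 1.0)
  Item 0.49 -> new Bin 3
  Item 0.33 -> Bin 3 (now 0.82)
  Item 0.77 -> new Bin 4
  Item 0.15 -> Bin 3 (now 0.97)
Total bins used = 4

4


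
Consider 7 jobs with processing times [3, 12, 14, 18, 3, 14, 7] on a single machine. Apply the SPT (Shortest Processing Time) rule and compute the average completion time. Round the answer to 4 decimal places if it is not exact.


Sort jobs by processing time (SPT order): [3, 3, 7, 12, 14, 14, 18]
Compute completion times sequentially:
  Job 1: processing = 3, completes at 3
  Job 2: processing = 3, completes at 6
  Job 3: processing = 7, completes at 13
  Job 4: processing = 12, completes at 25
  Job 5: processing = 14, completes at 39
  Job 6: processing = 14, completes at 53
  Job 7: processing = 18, completes at 71
Sum of completion times = 210
Average completion time = 210/7 = 30.0

30.0


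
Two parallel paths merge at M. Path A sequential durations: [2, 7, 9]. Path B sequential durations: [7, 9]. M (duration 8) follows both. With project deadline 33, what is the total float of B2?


Forward pass: ES(B2) = sum of predecessors on chain B = 7
EF = ES + duration = 7 + 9 = 16
Backward pass: LF(M) = deadline = 33; LS(M) = 33 - 8 = 25
LF(B2) = LS(M) - sum(successors on chain B) = 25 - 0 = 25
LS = LF - duration = 25 - 9 = 16
Total float = LS - ES = 16 - 7 = 9

9


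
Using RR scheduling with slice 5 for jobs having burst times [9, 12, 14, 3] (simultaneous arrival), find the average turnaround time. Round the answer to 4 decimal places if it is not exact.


Time quantum = 5
Execution trace:
  J1 runs 5 units, time = 5
  J2 runs 5 units, time = 10
  J3 runs 5 units, time = 15
  J4 runs 3 units, time = 18
  J1 runs 4 units, time = 22
  J2 runs 5 units, time = 27
  J3 runs 5 units, time = 32
  J2 runs 2 units, time = 34
  J3 runs 4 units, time = 38
Finish times: [22, 34, 38, 18]
Average turnaround = 112/4 = 28.0

28.0


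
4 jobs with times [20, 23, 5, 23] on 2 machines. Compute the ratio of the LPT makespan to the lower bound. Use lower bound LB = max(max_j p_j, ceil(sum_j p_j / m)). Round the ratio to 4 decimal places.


LPT order: [23, 23, 20, 5]
Machine loads after assignment: [43, 28]
LPT makespan = 43
Lower bound = max(max_job, ceil(total/2)) = max(23, 36) = 36
Ratio = 43 / 36 = 1.1944

1.1944


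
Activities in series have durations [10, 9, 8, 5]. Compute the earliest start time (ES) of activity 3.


Activity 3 starts after activities 1 through 2 complete.
Predecessor durations: [10, 9]
ES = 10 + 9 = 19

19


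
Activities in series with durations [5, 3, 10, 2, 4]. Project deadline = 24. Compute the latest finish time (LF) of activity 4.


LF(activity 4) = deadline - sum of successor durations
Successors: activities 5 through 5 with durations [4]
Sum of successor durations = 4
LF = 24 - 4 = 20

20


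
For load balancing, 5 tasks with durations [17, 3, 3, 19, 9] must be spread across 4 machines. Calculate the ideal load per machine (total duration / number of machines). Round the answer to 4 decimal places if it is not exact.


Total processing time = 17 + 3 + 3 + 19 + 9 = 51
Number of machines = 4
Ideal balanced load = 51 / 4 = 12.75

12.75


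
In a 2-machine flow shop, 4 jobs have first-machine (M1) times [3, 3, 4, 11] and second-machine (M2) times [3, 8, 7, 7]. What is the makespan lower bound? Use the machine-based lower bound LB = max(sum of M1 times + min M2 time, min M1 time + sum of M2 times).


LB1 = sum(M1 times) + min(M2 times) = 21 + 3 = 24
LB2 = min(M1 times) + sum(M2 times) = 3 + 25 = 28
Lower bound = max(LB1, LB2) = max(24, 28) = 28

28


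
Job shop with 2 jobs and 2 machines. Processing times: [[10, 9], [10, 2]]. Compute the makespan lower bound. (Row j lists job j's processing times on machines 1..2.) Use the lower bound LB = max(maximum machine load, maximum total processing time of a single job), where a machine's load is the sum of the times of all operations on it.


Machine loads:
  Machine 1: 10 + 10 = 20
  Machine 2: 9 + 2 = 11
Max machine load = 20
Job totals:
  Job 1: 19
  Job 2: 12
Max job total = 19
Lower bound = max(20, 19) = 20

20


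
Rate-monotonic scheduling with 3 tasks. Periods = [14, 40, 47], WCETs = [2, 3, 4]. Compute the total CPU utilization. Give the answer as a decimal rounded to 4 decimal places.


Compute individual utilizations (exact fractions):
  Task 1: C/T = 2/14 = 1/7 (approx. 0.1429)
  Task 2: C/T = 3/40 (approx. 0.075)
  Task 3: C/T = 4/47 (approx. 0.0851)
Total utilization U = 1/7 + 3/40 + 4/47 = 3987/13160
Rounded to 4 decimal places: U = 0.3030
RM (Liu & Layland) bound for 3 tasks = 0.779763; compare with U = 3987/13160 (approx. 0.302964)
U <= bound, so schedulable by RM sufficient condition.

0.3030


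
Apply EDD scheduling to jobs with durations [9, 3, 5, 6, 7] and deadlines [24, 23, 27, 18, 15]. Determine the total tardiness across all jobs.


Sort by due date (EDD order): [(7, 15), (6, 18), (3, 23), (9, 24), (5, 27)]
Compute completion times and tardiness:
  Job 1: p=7, d=15, C=7, tardiness=max(0,7-15)=0
  Job 2: p=6, d=18, C=13, tardiness=max(0,13-18)=0
  Job 3: p=3, d=23, C=16, tardiness=max(0,16-23)=0
  Job 4: p=9, d=24, C=25, tardiness=max(0,25-24)=1
  Job 5: p=5, d=27, C=30, tardiness=max(0,30-27)=3
Total tardiness = 4

4


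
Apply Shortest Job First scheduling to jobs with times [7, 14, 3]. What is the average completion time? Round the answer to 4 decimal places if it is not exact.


SJF order (ascending): [3, 7, 14]
Completion times:
  Job 1: burst=3, C=3
  Job 2: burst=7, C=10
  Job 3: burst=14, C=24
Average completion = 37/3 = 12.3333

12.3333


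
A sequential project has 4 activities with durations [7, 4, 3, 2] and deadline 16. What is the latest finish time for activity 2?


LF(activity 2) = deadline - sum of successor durations
Successors: activities 3 through 4 with durations [3, 2]
Sum of successor durations = 5
LF = 16 - 5 = 11

11


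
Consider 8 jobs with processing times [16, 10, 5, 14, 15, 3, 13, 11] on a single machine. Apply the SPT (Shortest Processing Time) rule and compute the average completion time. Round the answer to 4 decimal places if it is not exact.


Sort jobs by processing time (SPT order): [3, 5, 10, 11, 13, 14, 15, 16]
Compute completion times sequentially:
  Job 1: processing = 3, completes at 3
  Job 2: processing = 5, completes at 8
  Job 3: processing = 10, completes at 18
  Job 4: processing = 11, completes at 29
  Job 5: processing = 13, completes at 42
  Job 6: processing = 14, completes at 56
  Job 7: processing = 15, completes at 71
  Job 8: processing = 16, completes at 87
Sum of completion times = 314
Average completion time = 314/8 = 39.25

39.25
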